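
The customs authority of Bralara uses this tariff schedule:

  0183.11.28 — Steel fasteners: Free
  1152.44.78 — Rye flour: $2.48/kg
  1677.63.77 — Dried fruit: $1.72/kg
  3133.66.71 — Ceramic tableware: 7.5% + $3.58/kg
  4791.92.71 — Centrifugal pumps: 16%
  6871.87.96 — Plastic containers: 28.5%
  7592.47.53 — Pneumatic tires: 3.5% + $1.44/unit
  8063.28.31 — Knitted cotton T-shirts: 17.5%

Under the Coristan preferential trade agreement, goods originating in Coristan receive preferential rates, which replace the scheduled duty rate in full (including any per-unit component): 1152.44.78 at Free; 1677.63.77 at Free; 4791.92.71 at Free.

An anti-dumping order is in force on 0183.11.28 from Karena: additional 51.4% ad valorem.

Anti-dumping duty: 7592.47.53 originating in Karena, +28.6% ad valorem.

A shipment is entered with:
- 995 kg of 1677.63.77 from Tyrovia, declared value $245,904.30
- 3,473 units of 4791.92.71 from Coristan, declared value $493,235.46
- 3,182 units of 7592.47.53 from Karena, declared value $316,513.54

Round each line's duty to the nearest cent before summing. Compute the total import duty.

Line 1 (1677.63.77, Tyrovia, 995 kg, $245,904.30):
Base rate for 1677.63.77 is $1.72/kg.
1677.63.77 has an FTA preferential rate, but origin Tyrovia is not Coristan; base rate stands.
Duty = 995 × $1.72 = $1,711.40.
Line 2 (4791.92.71, Coristan, 3,473 units, $493,235.46):
Base rate for 4791.92.71 is 16%.
Origin Coristan qualifies under the Bralara–Coristan agreement and 4791.92.71 is covered: preferential rate Free applies instead.
Duty = $493,235.46 × 0% = $0.00.
Line 3 (7592.47.53, Karena, 3,182 units, $316,513.54):
Base rate for 7592.47.53 is 3.5% + $1.44/unit.
Additional duty on 7592.47.53 from Karena: +28.6%. Applied ad valorem rate: 3.5% + 28.6% = 32.1%.
Duty = $316,513.54 × 32.1% + 3,182 × $1.44 = $106,182.93.
Total = $1,711.40 + $0.00 + $106,182.93 = $107,894.33.

$107,894.33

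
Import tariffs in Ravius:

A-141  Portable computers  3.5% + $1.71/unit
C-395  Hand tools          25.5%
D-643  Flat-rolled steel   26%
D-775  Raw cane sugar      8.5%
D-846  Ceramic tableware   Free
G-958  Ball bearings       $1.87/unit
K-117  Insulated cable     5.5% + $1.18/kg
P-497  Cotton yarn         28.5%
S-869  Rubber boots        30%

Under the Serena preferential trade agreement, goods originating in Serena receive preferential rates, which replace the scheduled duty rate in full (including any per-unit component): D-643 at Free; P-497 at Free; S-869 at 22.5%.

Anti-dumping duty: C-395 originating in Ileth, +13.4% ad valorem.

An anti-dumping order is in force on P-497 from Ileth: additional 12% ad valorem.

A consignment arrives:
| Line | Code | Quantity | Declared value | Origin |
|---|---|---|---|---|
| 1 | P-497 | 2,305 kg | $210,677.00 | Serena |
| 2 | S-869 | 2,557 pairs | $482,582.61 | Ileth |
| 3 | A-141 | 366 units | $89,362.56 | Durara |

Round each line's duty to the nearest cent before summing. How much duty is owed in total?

Line 1 (P-497, Serena, 2,305 kg, $210,677.00):
Base rate for P-497 is 28.5%.
Origin Serena qualifies under the Ravius–Serena agreement and P-497 is covered: preferential rate Free applies instead.
The additional-duty order on P-497 targets Ileth, not Serena; it does not apply.
Duty = $210,677.00 × 0% = $0.00.
Line 2 (S-869, Ileth, 2,557 pairs, $482,582.61):
Base rate for S-869 is 30%.
S-869 has an FTA preferential rate, but origin Ileth is not Serena; base rate stands.
Duty = $482,582.61 × 30% = $144,774.78.
Line 3 (A-141, Durara, 366 units, $89,362.56):
Base rate for A-141 is 3.5% + $1.71/unit.
Duty = $89,362.56 × 3.5% + 366 × $1.71 = $3,753.55.
Total = $0.00 + $144,774.78 + $3,753.55 = $148,528.33.

$148,528.33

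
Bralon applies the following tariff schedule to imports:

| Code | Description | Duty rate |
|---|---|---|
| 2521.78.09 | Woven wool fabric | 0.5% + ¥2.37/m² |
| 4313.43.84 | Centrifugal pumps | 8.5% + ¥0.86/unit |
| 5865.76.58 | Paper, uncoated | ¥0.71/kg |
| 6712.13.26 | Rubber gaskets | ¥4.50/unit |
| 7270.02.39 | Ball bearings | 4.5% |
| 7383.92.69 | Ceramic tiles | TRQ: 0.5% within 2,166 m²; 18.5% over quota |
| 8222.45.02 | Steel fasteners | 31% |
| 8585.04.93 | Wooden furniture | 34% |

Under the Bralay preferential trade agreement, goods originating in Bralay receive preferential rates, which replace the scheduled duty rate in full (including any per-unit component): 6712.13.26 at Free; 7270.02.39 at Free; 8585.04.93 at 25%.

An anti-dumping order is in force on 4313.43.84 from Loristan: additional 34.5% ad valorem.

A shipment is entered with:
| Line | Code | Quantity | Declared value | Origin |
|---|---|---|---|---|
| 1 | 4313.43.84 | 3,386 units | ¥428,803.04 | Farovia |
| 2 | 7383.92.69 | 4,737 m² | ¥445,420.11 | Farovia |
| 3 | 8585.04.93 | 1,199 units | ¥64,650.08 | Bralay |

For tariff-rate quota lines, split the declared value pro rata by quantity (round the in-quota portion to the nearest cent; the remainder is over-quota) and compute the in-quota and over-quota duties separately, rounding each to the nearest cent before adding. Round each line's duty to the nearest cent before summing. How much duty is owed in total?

¥101,265.04

Line 1 (4313.43.84, Farovia, 3,386 units, ¥428,803.04):
Base rate for 4313.43.84 is 8.5% + ¥0.86/unit.
The additional-duty order on 4313.43.84 targets Loristan, not Farovia; it does not apply.
Duty = ¥428,803.04 × 8.5% + 3,386 × ¥0.86 = ¥39,360.22.
Line 2 (7383.92.69, Farovia, 4,737 m², ¥445,420.11):
Code 7383.92.69 is under a tariff-rate quota (threshold 2,166 m²). In-quota: 2,166 m² at 0.5%; over-quota: 2,571 m² at 18.5%.
Pro-rata value split: in-quota = ¥445,420.11 × 2,166/4,737 = ¥203,668.98; over-quota = ¥445,420.11 − ¥203,668.98 = ¥241,751.13.
In-quota duty = ¥203,668.98 × 0.5% = ¥1,018.34. Over-quota duty = ¥241,751.13 × 18.5% = ¥44,723.96.
Line duty = ¥1,018.34 + ¥44,723.96 = ¥45,742.30.
Line 3 (8585.04.93, Bralay, 1,199 units, ¥64,650.08):
Base rate for 8585.04.93 is 34%.
Origin Bralay qualifies under the Bralon–Bralay agreement and 8585.04.93 is covered: preferential rate 25% applies instead.
Duty = ¥64,650.08 × 25% = ¥16,162.52.
Total = ¥39,360.22 + ¥45,742.30 + ¥16,162.52 = ¥101,265.04.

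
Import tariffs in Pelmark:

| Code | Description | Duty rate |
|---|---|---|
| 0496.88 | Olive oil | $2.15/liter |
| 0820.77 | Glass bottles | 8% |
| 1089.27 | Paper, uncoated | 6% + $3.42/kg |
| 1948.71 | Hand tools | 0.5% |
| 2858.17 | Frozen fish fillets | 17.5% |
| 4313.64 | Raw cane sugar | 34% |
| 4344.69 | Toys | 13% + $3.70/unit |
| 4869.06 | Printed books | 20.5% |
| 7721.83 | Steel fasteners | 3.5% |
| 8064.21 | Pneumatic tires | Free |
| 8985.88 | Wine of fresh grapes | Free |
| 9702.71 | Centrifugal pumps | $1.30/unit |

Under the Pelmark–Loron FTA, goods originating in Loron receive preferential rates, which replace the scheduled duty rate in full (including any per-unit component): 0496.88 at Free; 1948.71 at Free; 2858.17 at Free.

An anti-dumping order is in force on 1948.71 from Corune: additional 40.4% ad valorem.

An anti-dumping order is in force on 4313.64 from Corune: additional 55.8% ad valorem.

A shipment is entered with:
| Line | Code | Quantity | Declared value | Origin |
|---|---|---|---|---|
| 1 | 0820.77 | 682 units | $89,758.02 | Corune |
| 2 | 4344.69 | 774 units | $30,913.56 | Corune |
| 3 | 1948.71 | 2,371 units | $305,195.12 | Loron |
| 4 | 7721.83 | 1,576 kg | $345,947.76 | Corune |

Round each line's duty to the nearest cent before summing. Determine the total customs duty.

$26,171.37

Line 1 (0820.77, Corune, 682 units, $89,758.02):
Base rate for 0820.77 is 8%.
Duty = $89,758.02 × 8% = $7,180.64.
Line 2 (4344.69, Corune, 774 units, $30,913.56):
Base rate for 4344.69 is 13% + $3.70/unit.
Duty = $30,913.56 × 13% + 774 × $3.70 = $6,882.56.
Line 3 (1948.71, Loron, 2,371 units, $305,195.12):
Base rate for 1948.71 is 0.5%.
Origin Loron qualifies under the Pelmark–Loron agreement and 1948.71 is covered: preferential rate Free applies instead.
The additional-duty order on 1948.71 targets Corune, not Loron; it does not apply.
Duty = $305,195.12 × 0% = $0.00.
Line 4 (7721.83, Corune, 1,576 kg, $345,947.76):
Base rate for 7721.83 is 3.5%.
Duty = $345,947.76 × 3.5% = $12,108.17.
Total = $7,180.64 + $6,882.56 + $0.00 + $12,108.17 = $26,171.37.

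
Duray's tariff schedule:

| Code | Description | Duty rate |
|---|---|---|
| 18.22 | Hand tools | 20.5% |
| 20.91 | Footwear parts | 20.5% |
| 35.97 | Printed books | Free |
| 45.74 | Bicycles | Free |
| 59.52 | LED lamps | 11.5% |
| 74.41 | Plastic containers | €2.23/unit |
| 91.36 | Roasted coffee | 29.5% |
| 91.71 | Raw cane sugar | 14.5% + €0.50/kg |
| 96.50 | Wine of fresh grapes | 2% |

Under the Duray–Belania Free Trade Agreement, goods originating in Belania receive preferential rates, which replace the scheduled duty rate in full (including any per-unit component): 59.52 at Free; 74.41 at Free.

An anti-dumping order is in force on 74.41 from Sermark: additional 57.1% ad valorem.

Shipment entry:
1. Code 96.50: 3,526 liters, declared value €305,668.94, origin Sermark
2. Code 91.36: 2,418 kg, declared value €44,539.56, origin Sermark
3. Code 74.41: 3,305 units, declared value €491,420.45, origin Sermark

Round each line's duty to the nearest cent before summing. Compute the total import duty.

€307,223.78

Line 1 (96.50, Sermark, 3,526 liters, €305,668.94):
Base rate for 96.50 is 2%.
Duty = €305,668.94 × 2% = €6,113.38.
Line 2 (91.36, Sermark, 2,418 kg, €44,539.56):
Base rate for 91.36 is 29.5%.
Duty = €44,539.56 × 29.5% = €13,139.17.
Line 3 (74.41, Sermark, 3,305 units, €491,420.45):
Base rate for 74.41 is €2.23/unit.
74.41 has an FTA preferential rate, but origin Sermark is not Belania; base rate stands.
Additional duty on 74.41 from Sermark: +57.1% ad valorem. Applied ad valorem rate = 57.1%.
Duty = €491,420.45 × 57.1% + 3,305 × €2.23 = €287,971.23.
Total = €6,113.38 + €13,139.17 + €287,971.23 = €307,223.78.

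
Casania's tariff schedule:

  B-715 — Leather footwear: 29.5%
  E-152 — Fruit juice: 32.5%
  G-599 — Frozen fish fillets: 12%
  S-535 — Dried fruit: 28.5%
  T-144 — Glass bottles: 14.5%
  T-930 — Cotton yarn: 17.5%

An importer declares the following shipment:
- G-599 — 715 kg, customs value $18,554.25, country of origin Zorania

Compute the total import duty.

$2,226.51

Line 1 (G-599, Zorania, 715 kg, $18,554.25):
Base rate for G-599 is 12%.
Duty = $18,554.25 × 12% = $2,226.51.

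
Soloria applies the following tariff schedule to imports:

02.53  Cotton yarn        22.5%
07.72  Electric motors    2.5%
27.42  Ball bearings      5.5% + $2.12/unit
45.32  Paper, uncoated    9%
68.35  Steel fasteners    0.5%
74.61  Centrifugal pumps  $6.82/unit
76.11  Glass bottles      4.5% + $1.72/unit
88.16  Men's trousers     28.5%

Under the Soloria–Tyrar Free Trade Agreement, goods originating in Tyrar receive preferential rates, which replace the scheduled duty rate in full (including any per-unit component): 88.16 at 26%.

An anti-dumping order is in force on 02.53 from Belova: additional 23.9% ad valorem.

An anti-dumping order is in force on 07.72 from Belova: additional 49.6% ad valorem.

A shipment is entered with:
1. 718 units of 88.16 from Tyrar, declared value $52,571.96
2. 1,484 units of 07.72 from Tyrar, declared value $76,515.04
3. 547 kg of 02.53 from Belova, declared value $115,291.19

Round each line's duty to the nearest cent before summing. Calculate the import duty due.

$69,076.70

Line 1 (88.16, Tyrar, 718 units, $52,571.96):
Base rate for 88.16 is 28.5%.
Origin Tyrar qualifies under the Soloria–Tyrar agreement and 88.16 is covered: preferential rate 26% applies instead.
Duty = $52,571.96 × 26% = $13,668.71.
Line 2 (07.72, Tyrar, 1,484 units, $76,515.04):
Base rate for 07.72 is 2.5%.
Origin Tyrar is the FTA partner but 07.72 is not on the preference list; base rate stands.
The additional-duty order on 07.72 targets Belova, not Tyrar; it does not apply.
Duty = $76,515.04 × 2.5% = $1,912.88.
Line 3 (02.53, Belova, 547 kg, $115,291.19):
Base rate for 02.53 is 22.5%.
Additional duty on 02.53 from Belova: +23.9%. Applied ad valorem rate: 22.5% + 23.9% = 46.4%.
Duty = $115,291.19 × 46.4% = $53,495.11.
Total = $13,668.71 + $1,912.88 + $53,495.11 = $69,076.70.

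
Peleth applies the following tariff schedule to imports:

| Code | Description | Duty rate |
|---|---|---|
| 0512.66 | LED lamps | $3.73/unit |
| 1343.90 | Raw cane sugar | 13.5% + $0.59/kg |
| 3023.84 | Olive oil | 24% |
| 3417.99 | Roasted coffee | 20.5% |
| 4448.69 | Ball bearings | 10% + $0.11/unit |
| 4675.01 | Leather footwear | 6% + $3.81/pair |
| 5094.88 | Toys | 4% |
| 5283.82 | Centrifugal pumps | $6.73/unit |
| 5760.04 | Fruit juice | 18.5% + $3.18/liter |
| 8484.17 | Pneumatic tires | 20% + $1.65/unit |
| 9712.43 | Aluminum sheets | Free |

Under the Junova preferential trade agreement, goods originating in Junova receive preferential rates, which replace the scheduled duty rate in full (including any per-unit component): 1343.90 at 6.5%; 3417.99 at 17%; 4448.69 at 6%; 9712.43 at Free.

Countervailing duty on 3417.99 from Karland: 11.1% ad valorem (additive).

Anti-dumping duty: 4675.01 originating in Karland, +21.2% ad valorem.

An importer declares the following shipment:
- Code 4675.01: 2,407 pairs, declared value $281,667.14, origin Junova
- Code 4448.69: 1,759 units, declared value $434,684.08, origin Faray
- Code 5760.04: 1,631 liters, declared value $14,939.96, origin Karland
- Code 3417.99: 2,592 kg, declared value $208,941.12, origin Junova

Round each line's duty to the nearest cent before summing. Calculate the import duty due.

$113,203.06

Line 1 (4675.01, Junova, 2,407 pairs, $281,667.14):
Base rate for 4675.01 is 6% + $3.81/pair.
Origin Junova is the FTA partner but 4675.01 is not on the preference list; base rate stands.
The additional-duty order on 4675.01 targets Karland, not Junova; it does not apply.
Duty = $281,667.14 × 6% + 2,407 × $3.81 = $26,070.70.
Line 2 (4448.69, Faray, 1,759 units, $434,684.08):
Base rate for 4448.69 is 10% + $0.11/unit.
4448.69 has an FTA preferential rate, but origin Faray is not Junova; base rate stands.
Duty = $434,684.08 × 10% + 1,759 × $0.11 = $43,661.90.
Line 3 (5760.04, Karland, 1,631 liters, $14,939.96):
Base rate for 5760.04 is 18.5% + $3.18/liter.
Duty = $14,939.96 × 18.5% + 1,631 × $3.18 = $7,950.47.
Line 4 (3417.99, Junova, 2,592 kg, $208,941.12):
Base rate for 3417.99 is 20.5%.
Origin Junova qualifies under the Peleth–Junova agreement and 3417.99 is covered: preferential rate 17% applies instead.
The additional-duty order on 3417.99 targets Karland, not Junova; it does not apply.
Duty = $208,941.12 × 17% = $35,519.99.
Total = $26,070.70 + $43,661.90 + $7,950.47 + $35,519.99 = $113,203.06.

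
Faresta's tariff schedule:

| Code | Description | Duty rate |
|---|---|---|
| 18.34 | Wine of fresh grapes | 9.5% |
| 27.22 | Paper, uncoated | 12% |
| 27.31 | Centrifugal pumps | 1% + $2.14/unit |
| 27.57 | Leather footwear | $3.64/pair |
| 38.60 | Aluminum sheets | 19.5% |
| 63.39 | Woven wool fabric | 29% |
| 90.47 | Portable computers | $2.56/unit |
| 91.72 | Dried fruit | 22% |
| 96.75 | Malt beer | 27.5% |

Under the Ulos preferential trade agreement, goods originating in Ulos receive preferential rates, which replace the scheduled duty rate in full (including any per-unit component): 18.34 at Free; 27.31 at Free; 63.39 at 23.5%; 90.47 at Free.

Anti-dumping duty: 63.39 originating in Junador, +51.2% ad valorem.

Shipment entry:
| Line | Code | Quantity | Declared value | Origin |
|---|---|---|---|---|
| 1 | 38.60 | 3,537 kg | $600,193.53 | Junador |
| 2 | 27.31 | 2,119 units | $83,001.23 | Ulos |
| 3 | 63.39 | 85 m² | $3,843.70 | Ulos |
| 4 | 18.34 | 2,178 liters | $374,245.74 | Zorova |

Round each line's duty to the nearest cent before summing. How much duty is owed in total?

$153,494.36

Line 1 (38.60, Junador, 3,537 kg, $600,193.53):
Base rate for 38.60 is 19.5%.
Duty = $600,193.53 × 19.5% = $117,037.74.
Line 2 (27.31, Ulos, 2,119 units, $83,001.23):
Base rate for 27.31 is 1% + $2.14/unit.
Origin Ulos qualifies under the Faresta–Ulos agreement and 27.31 is covered: preferential rate Free applies instead.
Duty = $83,001.23 × 0% = $0.00.
Line 3 (63.39, Ulos, 85 m², $3,843.70):
Base rate for 63.39 is 29%.
Origin Ulos qualifies under the Faresta–Ulos agreement and 63.39 is covered: preferential rate 23.5% applies instead.
The additional-duty order on 63.39 targets Junador, not Ulos; it does not apply.
Duty = $3,843.70 × 23.5% = $903.27.
Line 4 (18.34, Zorova, 2,178 liters, $374,245.74):
Base rate for 18.34 is 9.5%.
18.34 has an FTA preferential rate, but origin Zorova is not Ulos; base rate stands.
Duty = $374,245.74 × 9.5% = $35,553.35.
Total = $117,037.74 + $0.00 + $903.27 + $35,553.35 = $153,494.36.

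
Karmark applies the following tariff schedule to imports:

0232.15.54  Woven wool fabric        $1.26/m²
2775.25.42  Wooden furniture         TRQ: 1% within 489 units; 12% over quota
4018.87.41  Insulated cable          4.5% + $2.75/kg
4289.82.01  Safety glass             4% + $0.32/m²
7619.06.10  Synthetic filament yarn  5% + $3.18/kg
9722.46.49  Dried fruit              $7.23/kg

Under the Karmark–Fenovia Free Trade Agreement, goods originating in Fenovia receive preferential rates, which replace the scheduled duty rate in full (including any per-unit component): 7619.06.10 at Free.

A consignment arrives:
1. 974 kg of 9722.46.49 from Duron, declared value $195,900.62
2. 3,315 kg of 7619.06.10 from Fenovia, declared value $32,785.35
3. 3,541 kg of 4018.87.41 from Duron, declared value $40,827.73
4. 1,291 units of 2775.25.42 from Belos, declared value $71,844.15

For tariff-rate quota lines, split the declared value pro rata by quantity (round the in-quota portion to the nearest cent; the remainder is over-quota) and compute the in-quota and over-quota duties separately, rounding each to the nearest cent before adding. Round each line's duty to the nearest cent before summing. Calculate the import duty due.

Line 1 (9722.46.49, Duron, 974 kg, $195,900.62):
Base rate for 9722.46.49 is $7.23/kg.
Duty = 974 × $7.23 = $7,042.02.
Line 2 (7619.06.10, Fenovia, 3,315 kg, $32,785.35):
Base rate for 7619.06.10 is 5% + $3.18/kg.
Origin Fenovia qualifies under the Karmark–Fenovia agreement and 7619.06.10 is covered: preferential rate Free applies instead.
Duty = $32,785.35 × 0% = $0.00.
Line 3 (4018.87.41, Duron, 3,541 kg, $40,827.73):
Base rate for 4018.87.41 is 4.5% + $2.75/kg.
Duty = $40,827.73 × 4.5% + 3,541 × $2.75 = $11,575.00.
Line 4 (2775.25.42, Belos, 1,291 units, $71,844.15):
Code 2775.25.42 is under a tariff-rate quota (threshold 489 units). In-quota: 489 units at 1%; over-quota: 802 units at 12%.
Pro-rata value split: in-quota = $71,844.15 × 489/1,291 = $27,212.85; over-quota = $71,844.15 − $27,212.85 = $44,631.30.
In-quota duty = $27,212.85 × 1% = $272.13. Over-quota duty = $44,631.30 × 12% = $5,355.76.
Line duty = $272.13 + $5,355.76 = $5,627.89.
Total = $7,042.02 + $0.00 + $11,575.00 + $5,627.89 = $24,244.91.

$24,244.91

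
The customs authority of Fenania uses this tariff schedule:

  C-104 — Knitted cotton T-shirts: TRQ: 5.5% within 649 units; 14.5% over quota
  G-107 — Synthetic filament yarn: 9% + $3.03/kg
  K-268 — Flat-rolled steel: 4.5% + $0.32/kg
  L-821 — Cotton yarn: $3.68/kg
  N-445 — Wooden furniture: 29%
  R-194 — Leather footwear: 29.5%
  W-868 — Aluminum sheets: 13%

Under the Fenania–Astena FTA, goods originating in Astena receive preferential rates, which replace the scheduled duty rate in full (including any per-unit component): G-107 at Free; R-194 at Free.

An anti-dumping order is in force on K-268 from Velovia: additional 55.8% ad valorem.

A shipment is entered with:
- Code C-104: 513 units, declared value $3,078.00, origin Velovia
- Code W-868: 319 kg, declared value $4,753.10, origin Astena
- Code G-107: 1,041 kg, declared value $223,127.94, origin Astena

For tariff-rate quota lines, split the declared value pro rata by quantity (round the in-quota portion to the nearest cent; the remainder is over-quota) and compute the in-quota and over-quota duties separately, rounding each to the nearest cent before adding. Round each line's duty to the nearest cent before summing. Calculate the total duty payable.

$787.19

Line 1 (C-104, Velovia, 513 units, $3,078.00):
Code C-104 is under a tariff-rate quota (threshold 649 units). Quantity 513 units is within the quota, so the in-quota rate 5.5% applies to the full value.
Duty = $3,078.00 × 5.5% = $169.29.
Line 2 (W-868, Astena, 319 kg, $4,753.10):
Base rate for W-868 is 13%.
Origin Astena is the FTA partner but W-868 is not on the preference list; base rate stands.
Duty = $4,753.10 × 13% = $617.90.
Line 3 (G-107, Astena, 1,041 kg, $223,127.94):
Base rate for G-107 is 9% + $3.03/kg.
Origin Astena qualifies under the Fenania–Astena agreement and G-107 is covered: preferential rate Free applies instead.
Duty = $223,127.94 × 0% = $0.00.
Total = $169.29 + $617.90 + $0.00 = $787.19.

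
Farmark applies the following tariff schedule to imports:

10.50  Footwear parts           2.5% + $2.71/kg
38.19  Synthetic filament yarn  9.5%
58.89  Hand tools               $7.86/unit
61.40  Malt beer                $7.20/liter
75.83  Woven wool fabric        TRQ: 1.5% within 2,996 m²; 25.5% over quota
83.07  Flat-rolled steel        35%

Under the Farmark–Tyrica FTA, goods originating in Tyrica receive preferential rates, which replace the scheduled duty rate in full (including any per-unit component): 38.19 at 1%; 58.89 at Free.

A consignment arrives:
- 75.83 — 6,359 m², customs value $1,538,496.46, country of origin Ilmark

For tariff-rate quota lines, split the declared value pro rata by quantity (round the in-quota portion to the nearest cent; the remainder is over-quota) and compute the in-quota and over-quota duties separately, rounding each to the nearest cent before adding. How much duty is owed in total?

$218,352.06

Line 1 (75.83, Ilmark, 6,359 m², $1,538,496.46):
Code 75.83 is under a tariff-rate quota (threshold 2,996 m²). In-quota: 2,996 m² at 1.5%; over-quota: 3,363 m² at 25.5%.
Pro-rata value split: in-quota = $1,538,496.46 × 2,996/6,359 = $724,852.24; over-quota = $1,538,496.46 − $724,852.24 = $813,644.22.
In-quota duty = $724,852.24 × 1.5% = $10,872.78. Over-quota duty = $813,644.22 × 25.5% = $207,479.28.
Line duty = $10,872.78 + $207,479.28 = $218,352.06.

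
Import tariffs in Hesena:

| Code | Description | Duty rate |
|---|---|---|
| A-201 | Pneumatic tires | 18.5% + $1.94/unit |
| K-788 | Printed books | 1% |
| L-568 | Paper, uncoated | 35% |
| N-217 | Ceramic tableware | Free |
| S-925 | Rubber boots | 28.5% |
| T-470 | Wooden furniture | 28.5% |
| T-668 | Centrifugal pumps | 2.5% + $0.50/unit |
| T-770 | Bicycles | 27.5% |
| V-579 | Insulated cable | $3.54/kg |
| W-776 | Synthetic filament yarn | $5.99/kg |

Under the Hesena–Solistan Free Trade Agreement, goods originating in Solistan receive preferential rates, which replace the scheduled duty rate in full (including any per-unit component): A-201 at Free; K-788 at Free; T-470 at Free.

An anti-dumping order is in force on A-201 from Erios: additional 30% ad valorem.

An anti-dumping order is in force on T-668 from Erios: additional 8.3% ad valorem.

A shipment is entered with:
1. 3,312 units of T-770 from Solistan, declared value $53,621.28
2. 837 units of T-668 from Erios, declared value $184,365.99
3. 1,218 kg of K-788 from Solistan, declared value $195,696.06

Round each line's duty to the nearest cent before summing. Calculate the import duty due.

Line 1 (T-770, Solistan, 3,312 units, $53,621.28):
Base rate for T-770 is 27.5%.
Origin Solistan is the FTA partner but T-770 is not on the preference list; base rate stands.
Duty = $53,621.28 × 27.5% = $14,745.85.
Line 2 (T-668, Erios, 837 units, $184,365.99):
Base rate for T-668 is 2.5% + $0.50/unit.
Additional duty on T-668 from Erios: +8.3%. Applied ad valorem rate: 2.5% + 8.3% = 10.8%.
Duty = $184,365.99 × 10.8% + 837 × $0.50 = $20,330.03.
Line 3 (K-788, Solistan, 1,218 kg, $195,696.06):
Base rate for K-788 is 1%.
Origin Solistan qualifies under the Hesena–Solistan agreement and K-788 is covered: preferential rate Free applies instead.
Duty = $195,696.06 × 0% = $0.00.
Total = $14,745.85 + $20,330.03 + $0.00 = $35,075.88.

$35,075.88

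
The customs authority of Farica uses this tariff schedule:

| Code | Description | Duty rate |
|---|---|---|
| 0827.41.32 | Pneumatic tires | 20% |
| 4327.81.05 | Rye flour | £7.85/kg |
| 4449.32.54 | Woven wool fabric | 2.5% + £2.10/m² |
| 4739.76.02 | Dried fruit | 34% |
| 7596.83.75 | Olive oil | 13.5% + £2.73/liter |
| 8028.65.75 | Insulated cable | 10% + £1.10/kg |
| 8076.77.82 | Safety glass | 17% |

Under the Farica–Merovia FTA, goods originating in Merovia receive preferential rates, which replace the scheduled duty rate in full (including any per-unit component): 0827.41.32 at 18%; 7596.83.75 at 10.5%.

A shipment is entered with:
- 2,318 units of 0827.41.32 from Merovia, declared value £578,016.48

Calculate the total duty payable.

Line 1 (0827.41.32, Merovia, 2,318 units, £578,016.48):
Base rate for 0827.41.32 is 20%.
Origin Merovia qualifies under the Farica–Merovia agreement and 0827.41.32 is covered: preferential rate 18% applies instead.
Duty = £578,016.48 × 18% = £104,042.97.

£104,042.97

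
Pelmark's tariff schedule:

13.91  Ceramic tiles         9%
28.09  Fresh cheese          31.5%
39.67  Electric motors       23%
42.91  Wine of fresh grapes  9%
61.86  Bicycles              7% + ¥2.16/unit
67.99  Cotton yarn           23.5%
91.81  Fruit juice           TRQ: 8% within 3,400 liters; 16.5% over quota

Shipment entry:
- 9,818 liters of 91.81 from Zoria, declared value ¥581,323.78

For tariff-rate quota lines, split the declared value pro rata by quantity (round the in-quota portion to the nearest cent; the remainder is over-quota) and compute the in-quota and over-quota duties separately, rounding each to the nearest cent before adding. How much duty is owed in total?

Line 1 (91.81, Zoria, 9,818 liters, ¥581,323.78):
Code 91.81 is under a tariff-rate quota (threshold 3,400 liters). In-quota: 3,400 liters at 8%; over-quota: 6,418 liters at 16.5%.
Pro-rata value split: in-quota = ¥581,323.78 × 3,400/9,818 = ¥201,314.00; over-quota = ¥581,323.78 − ¥201,314.00 = ¥380,009.78.
In-quota duty = ¥201,314.00 × 8% = ¥16,105.12. Over-quota duty = ¥380,009.78 × 16.5% = ¥62,701.61.
Line duty = ¥16,105.12 + ¥62,701.61 = ¥78,806.73.

¥78,806.73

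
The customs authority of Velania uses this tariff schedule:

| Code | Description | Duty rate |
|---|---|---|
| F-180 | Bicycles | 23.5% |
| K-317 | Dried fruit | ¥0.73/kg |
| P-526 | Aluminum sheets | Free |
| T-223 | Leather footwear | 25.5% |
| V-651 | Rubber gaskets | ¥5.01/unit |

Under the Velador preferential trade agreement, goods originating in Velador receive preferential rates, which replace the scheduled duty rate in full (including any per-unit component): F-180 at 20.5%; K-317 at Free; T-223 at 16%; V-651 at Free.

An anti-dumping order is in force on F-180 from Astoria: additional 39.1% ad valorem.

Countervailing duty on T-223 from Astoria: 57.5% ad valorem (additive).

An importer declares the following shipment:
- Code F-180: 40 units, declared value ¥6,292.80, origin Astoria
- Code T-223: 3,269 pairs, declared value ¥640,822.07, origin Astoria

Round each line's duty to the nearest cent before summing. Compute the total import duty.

Line 1 (F-180, Astoria, 40 units, ¥6,292.80):
Base rate for F-180 is 23.5%.
F-180 has an FTA preferential rate, but origin Astoria is not Velador; base rate stands.
Additional duty on F-180 from Astoria: +39.1%. Applied ad valorem rate: 23.5% + 39.1% = 62.6%.
Duty = ¥6,292.80 × 62.6% = ¥3,939.29.
Line 2 (T-223, Astoria, 3,269 pairs, ¥640,822.07):
Base rate for T-223 is 25.5%.
T-223 has an FTA preferential rate, but origin Astoria is not Velador; base rate stands.
Additional duty on T-223 from Astoria: +57.5%. Applied ad valorem rate: 25.5% + 57.5% = 83%.
Duty = ¥640,822.07 × 83% = ¥531,882.32.
Total = ¥3,939.29 + ¥531,882.32 = ¥535,821.61.

¥535,821.61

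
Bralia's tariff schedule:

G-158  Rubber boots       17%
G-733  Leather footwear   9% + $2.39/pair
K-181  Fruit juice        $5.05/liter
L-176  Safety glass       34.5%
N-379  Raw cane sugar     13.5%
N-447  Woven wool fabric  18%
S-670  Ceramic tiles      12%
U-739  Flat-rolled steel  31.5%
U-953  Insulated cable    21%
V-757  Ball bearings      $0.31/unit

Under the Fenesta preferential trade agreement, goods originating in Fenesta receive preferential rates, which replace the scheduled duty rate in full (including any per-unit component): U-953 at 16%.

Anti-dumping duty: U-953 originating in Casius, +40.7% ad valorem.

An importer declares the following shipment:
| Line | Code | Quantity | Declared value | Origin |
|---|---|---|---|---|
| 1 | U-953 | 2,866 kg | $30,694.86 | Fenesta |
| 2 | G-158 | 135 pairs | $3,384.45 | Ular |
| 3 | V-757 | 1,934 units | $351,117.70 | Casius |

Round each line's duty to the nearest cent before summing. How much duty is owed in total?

$6,086.08

Line 1 (U-953, Fenesta, 2,866 kg, $30,694.86):
Base rate for U-953 is 21%.
Origin Fenesta qualifies under the Bralia–Fenesta agreement and U-953 is covered: preferential rate 16% applies instead.
The additional-duty order on U-953 targets Casius, not Fenesta; it does not apply.
Duty = $30,694.86 × 16% = $4,911.18.
Line 2 (G-158, Ular, 135 pairs, $3,384.45):
Base rate for G-158 is 17%.
Duty = $3,384.45 × 17% = $575.36.
Line 3 (V-757, Casius, 1,934 units, $351,117.70):
Base rate for V-757 is $0.31/unit.
Duty = 1,934 × $0.31 = $599.54.
Total = $4,911.18 + $575.36 + $599.54 = $6,086.08.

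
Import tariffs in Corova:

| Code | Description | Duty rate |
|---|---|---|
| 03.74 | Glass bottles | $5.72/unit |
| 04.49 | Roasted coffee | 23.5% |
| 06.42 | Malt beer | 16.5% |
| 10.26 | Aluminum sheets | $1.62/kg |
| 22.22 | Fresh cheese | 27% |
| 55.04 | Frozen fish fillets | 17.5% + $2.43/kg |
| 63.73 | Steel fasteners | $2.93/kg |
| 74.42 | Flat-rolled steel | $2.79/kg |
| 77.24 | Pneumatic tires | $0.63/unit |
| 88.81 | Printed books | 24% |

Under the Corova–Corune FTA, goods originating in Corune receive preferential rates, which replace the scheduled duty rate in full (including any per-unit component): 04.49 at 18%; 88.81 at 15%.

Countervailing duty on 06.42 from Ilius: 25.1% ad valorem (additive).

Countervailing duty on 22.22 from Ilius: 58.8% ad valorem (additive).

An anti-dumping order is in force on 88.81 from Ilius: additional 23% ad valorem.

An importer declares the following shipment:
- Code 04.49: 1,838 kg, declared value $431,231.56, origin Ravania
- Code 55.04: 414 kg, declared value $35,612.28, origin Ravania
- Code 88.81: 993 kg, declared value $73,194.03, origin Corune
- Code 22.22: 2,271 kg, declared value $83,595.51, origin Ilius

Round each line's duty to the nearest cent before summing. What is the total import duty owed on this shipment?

$191,281.64

Line 1 (04.49, Ravania, 1,838 kg, $431,231.56):
Base rate for 04.49 is 23.5%.
04.49 has an FTA preferential rate, but origin Ravania is not Corune; base rate stands.
Duty = $431,231.56 × 23.5% = $101,339.42.
Line 2 (55.04, Ravania, 414 kg, $35,612.28):
Base rate for 55.04 is 17.5% + $2.43/kg.
Duty = $35,612.28 × 17.5% + 414 × $2.43 = $7,238.17.
Line 3 (88.81, Corune, 993 kg, $73,194.03):
Base rate for 88.81 is 24%.
Origin Corune qualifies under the Corova–Corune agreement and 88.81 is covered: preferential rate 15% applies instead.
The additional-duty order on 88.81 targets Ilius, not Corune; it does not apply.
Duty = $73,194.03 × 15% = $10,979.10.
Line 4 (22.22, Ilius, 2,271 kg, $83,595.51):
Base rate for 22.22 is 27%.
Additional duty on 22.22 from Ilius: +58.8%. Applied ad valorem rate: 27% + 58.8% = 85.8%.
Duty = $83,595.51 × 85.8% = $71,724.95.
Total = $101,339.42 + $7,238.17 + $10,979.10 + $71,724.95 = $191,281.64.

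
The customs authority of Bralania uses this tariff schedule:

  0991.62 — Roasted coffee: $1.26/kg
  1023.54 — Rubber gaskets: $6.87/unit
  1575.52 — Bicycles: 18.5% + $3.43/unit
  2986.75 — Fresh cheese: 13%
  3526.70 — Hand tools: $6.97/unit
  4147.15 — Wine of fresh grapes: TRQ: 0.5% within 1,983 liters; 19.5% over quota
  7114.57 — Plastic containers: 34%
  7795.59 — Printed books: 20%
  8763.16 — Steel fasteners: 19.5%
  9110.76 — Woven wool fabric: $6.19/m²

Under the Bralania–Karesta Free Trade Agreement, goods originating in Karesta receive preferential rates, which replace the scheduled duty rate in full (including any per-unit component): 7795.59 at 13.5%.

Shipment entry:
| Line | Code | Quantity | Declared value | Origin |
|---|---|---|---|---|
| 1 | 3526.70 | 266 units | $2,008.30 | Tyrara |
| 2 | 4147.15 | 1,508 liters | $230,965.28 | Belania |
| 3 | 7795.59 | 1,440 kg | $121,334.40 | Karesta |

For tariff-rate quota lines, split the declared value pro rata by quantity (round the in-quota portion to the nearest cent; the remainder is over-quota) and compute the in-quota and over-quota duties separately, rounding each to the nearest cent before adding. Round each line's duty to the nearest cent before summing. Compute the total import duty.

Line 1 (3526.70, Tyrara, 266 units, $2,008.30):
Base rate for 3526.70 is $6.97/unit.
Duty = 266 × $6.97 = $1,854.02.
Line 2 (4147.15, Belania, 1,508 liters, $230,965.28):
Code 4147.15 is under a tariff-rate quota (threshold 1,983 liters). Quantity 1,508 liters is within the quota, so the in-quota rate 0.5% applies to the full value.
Duty = $230,965.28 × 0.5% = $1,154.83.
Line 3 (7795.59, Karesta, 1,440 kg, $121,334.40):
Base rate for 7795.59 is 20%.
Origin Karesta qualifies under the Bralania–Karesta agreement and 7795.59 is covered: preferential rate 13.5% applies instead.
Duty = $121,334.40 × 13.5% = $16,380.14.
Total = $1,854.02 + $1,154.83 + $16,380.14 = $19,388.99.

$19,388.99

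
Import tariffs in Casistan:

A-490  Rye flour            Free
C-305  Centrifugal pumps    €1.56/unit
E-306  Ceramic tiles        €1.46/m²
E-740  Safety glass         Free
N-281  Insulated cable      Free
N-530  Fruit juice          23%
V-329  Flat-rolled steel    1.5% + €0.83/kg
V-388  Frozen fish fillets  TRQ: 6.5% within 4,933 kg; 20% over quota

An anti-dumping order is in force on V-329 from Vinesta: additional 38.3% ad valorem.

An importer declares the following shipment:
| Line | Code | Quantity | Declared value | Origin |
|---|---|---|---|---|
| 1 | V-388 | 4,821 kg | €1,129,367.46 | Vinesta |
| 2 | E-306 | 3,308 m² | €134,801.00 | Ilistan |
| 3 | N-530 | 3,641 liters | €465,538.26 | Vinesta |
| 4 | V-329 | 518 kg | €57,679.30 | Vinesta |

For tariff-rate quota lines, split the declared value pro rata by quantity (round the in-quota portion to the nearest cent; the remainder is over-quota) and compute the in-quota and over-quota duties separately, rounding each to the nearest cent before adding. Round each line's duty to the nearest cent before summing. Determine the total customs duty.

Line 1 (V-388, Vinesta, 4,821 kg, €1,129,367.46):
Code V-388 is under a tariff-rate quota (threshold 4,933 kg). Quantity 4,821 kg is within the quota, so the in-quota rate 6.5% applies to the full value.
Duty = €1,129,367.46 × 6.5% = €73,408.88.
Line 2 (E-306, Ilistan, 3,308 m², €134,801.00):
Base rate for E-306 is €1.46/m².
Duty = 3,308 × €1.46 = €4,829.68.
Line 3 (N-530, Vinesta, 3,641 liters, €465,538.26):
Base rate for N-530 is 23%.
Duty = €465,538.26 × 23% = €107,073.80.
Line 4 (V-329, Vinesta, 518 kg, €57,679.30):
Base rate for V-329 is 1.5% + €0.83/kg.
Additional duty on V-329 from Vinesta: +38.3%. Applied ad valorem rate: 1.5% + 38.3% = 39.8%.
Duty = €57,679.30 × 39.8% + 518 × €0.83 = €23,386.30.
Total = €73,408.88 + €4,829.68 + €107,073.80 + €23,386.30 = €208,698.66.

€208,698.66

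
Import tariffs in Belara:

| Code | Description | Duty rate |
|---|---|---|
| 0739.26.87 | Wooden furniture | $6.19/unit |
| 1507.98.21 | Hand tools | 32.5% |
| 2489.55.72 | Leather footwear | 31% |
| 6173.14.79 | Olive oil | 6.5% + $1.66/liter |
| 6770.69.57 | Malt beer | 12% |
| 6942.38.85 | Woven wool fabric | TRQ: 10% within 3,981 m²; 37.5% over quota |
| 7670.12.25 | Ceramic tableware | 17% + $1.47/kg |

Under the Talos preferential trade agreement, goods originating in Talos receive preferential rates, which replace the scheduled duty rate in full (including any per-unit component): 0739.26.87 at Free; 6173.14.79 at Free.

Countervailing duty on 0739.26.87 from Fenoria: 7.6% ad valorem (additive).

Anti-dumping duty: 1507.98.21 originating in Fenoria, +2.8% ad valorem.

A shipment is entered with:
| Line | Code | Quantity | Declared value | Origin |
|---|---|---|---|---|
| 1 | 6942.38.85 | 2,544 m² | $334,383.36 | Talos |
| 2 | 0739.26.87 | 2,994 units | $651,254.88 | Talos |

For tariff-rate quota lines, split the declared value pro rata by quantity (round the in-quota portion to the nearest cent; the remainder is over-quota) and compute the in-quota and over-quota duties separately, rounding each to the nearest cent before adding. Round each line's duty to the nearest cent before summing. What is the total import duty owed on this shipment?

$33,438.34

Line 1 (6942.38.85, Talos, 2,544 m², $334,383.36):
Code 6942.38.85 is under a tariff-rate quota (threshold 3,981 m²). Quantity 2,544 m² is within the quota, so the in-quota rate 10% applies to the full value.
Duty = $334,383.36 × 10% = $33,438.34.
Line 2 (0739.26.87, Talos, 2,994 units, $651,254.88):
Base rate for 0739.26.87 is $6.19/unit.
Origin Talos qualifies under the Belara–Talos agreement and 0739.26.87 is covered: preferential rate Free applies instead.
The additional-duty order on 0739.26.87 targets Fenoria, not Talos; it does not apply.
Duty = $651,254.88 × 0% = $0.00.
Total = $33,438.34 + $0.00 = $33,438.34.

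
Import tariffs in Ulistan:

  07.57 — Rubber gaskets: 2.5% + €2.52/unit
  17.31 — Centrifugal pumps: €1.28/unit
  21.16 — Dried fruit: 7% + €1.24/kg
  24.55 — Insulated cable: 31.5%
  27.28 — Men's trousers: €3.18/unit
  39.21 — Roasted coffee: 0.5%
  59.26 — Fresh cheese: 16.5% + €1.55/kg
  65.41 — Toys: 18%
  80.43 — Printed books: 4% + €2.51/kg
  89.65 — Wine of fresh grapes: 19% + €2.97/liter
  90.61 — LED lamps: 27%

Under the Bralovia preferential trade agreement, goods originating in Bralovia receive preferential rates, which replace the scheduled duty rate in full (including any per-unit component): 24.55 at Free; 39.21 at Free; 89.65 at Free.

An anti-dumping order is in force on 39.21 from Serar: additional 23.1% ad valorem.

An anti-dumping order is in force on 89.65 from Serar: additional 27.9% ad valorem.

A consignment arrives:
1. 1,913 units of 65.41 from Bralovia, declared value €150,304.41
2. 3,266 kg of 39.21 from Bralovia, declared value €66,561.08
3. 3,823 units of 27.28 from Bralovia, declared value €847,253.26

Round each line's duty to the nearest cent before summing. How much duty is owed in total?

€39,211.93

Line 1 (65.41, Bralovia, 1,913 units, €150,304.41):
Base rate for 65.41 is 18%.
Origin Bralovia is the FTA partner but 65.41 is not on the preference list; base rate stands.
Duty = €150,304.41 × 18% = €27,054.79.
Line 2 (39.21, Bralovia, 3,266 kg, €66,561.08):
Base rate for 39.21 is 0.5%.
Origin Bralovia qualifies under the Ulistan–Bralovia agreement and 39.21 is covered: preferential rate Free applies instead.
The additional-duty order on 39.21 targets Serar, not Bralovia; it does not apply.
Duty = €66,561.08 × 0% = €0.00.
Line 3 (27.28, Bralovia, 3,823 units, €847,253.26):
Base rate for 27.28 is €3.18/unit.
Origin Bralovia is the FTA partner but 27.28 is not on the preference list; base rate stands.
Duty = 3,823 × €3.18 = €12,157.14.
Total = €27,054.79 + €0.00 + €12,157.14 = €39,211.93.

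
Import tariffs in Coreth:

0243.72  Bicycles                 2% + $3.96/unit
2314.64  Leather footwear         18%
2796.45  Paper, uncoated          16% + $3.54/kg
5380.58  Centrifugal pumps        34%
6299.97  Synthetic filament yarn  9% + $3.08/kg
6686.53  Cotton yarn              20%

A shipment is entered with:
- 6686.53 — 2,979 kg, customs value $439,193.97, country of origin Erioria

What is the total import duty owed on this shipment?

Line 1 (6686.53, Erioria, 2,979 kg, $439,193.97):
Base rate for 6686.53 is 20%.
Duty = $439,193.97 × 20% = $87,838.79.

$87,838.79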